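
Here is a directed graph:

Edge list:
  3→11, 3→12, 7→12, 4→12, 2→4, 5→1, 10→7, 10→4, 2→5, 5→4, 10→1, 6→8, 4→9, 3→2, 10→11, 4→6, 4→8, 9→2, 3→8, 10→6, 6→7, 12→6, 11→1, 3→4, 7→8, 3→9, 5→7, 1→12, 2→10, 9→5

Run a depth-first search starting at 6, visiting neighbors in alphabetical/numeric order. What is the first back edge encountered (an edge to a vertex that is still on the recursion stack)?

DFS from 6 (visiting neighbors in alphabetical/numeric order); mark gray on enter, black on exit:
6 gray
  7 gray
    8 gray
    8 black
    12 gray
      12→6: 6 is gray → back edge
First back edge: 12 → 6.

12→6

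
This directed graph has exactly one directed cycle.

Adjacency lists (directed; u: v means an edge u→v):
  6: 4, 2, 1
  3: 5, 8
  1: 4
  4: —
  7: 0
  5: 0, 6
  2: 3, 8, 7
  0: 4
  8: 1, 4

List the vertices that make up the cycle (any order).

DFS with gray/black marking from 2:
2 gray
  3 gray
    5 gray
      0 gray
        4 gray
        4 black
      0 black
      6 gray
        6→4: 4 black — skip
        6→2: 2 is gray → back edge
Back edge closes the cycle 2 → 3 → 5 → 6 → 2; its vertices are {2, 3, 5, 6}.

2, 3, 5, 6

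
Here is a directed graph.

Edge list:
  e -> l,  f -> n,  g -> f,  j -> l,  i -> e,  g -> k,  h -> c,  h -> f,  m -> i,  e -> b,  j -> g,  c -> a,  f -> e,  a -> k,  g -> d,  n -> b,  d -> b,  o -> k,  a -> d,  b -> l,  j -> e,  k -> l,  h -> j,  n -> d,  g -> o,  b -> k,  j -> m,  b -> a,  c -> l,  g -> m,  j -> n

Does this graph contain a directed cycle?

Yes

DFS with white/gray/black marking, starting from b:
b gray
  l gray
  l black
  k gray
    k→l: l black — skip
  k black
  a gray
    d gray
      d→b: b is gray → back edge
Back edge found, so a cycle exists: b → a → d → b.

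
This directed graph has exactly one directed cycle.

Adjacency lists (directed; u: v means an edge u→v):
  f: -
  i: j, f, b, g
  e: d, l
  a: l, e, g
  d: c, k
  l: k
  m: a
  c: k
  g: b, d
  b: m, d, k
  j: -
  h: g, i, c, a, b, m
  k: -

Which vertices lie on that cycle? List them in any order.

a, b, g, m

DFS with gray/black marking from m:
m gray
  a gray
    l gray
      k gray
      k black
    l black
    e gray
      d gray
        c gray
          c→k: k black — skip
        c black
        d→k: k black — skip
      d black
      e→l: l black — skip
    e black
    g gray
      b gray
        b→m: m is gray → back edge
Back edge closes the cycle m → a → g → b → m; its vertices are {a, b, g, m}.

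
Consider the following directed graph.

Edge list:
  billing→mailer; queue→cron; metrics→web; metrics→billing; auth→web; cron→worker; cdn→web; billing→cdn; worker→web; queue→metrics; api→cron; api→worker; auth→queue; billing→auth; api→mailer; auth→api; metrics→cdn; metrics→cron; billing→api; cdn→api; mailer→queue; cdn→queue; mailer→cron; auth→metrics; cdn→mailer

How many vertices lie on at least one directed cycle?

7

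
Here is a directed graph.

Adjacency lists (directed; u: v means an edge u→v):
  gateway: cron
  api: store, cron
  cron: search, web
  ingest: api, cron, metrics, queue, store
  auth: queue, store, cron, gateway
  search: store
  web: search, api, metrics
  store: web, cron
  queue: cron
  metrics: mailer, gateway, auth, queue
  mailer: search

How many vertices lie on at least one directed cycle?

10

A vertex is on a directed cycle iff it belongs to a strongly connected component of size ≥ 2 (or has a self-loop).
The vertices on cycles are {api, web, auth, cron, queue, store, mailer, search, gateway, metrics} — 10 in total.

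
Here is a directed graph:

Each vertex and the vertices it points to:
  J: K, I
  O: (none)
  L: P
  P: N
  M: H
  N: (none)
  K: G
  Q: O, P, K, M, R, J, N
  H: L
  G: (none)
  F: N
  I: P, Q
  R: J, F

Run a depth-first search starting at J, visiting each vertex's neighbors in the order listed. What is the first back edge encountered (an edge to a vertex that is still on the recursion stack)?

R->J

DFS from J (visiting each vertex's neighbors in the order listed); mark gray on enter, black on exit:
J gray
  K gray
    G gray
    G black
  K black
  I gray
    P gray
      N gray
      N black
    P black
    Q gray
      O gray
      O black
      Q→P: P black — skip
      Q→K: K black — skip
      M gray
        H gray
          L gray
            L→P: P black — skip
          L black
        H black
      M black
      R gray
        R→J: J is gray → back edge
First back edge: R → J.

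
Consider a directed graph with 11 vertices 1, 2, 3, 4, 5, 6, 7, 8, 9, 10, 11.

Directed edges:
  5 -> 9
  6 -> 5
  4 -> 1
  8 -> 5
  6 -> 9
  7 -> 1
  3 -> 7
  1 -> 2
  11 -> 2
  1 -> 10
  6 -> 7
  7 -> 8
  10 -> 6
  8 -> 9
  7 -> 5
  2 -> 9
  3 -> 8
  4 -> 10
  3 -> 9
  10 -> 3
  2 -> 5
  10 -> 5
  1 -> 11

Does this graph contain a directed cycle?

Yes

DFS with white/gray/black marking, starting from 10:
10 gray
  5 gray
    9 gray
    9 black
  5 black
  3 gray
    3→9: 9 black — skip
    7 gray
      7→5: 5 black — skip
      8 gray
        8→9: 9 black — skip
        8→5: 5 black — skip
      8 black
      1 gray
        11 gray
          2 gray
            2→5: 5 black — skip
            2→9: 9 black — skip
          2 black
        11 black
        1→10: 10 is gray → back edge
Back edge found, so a cycle exists: 10 → 3 → 7 → 1 → 10.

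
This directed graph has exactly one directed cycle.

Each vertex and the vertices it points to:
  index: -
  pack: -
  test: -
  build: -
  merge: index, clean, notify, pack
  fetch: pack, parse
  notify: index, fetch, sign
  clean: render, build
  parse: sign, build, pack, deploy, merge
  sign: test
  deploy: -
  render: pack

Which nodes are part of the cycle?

DFS with gray/black marking from parse:
parse gray
  sign gray
    test gray
    test black
  sign black
  build gray
  build black
  pack gray
  pack black
  deploy gray
  deploy black
  merge gray
    index gray
    index black
    clean gray
      render gray
        render→pack: pack black — skip
      render black
      clean→build: build black — skip
    clean black
    notify gray
      notify→index: index black — skip
      fetch gray
        fetch→pack: pack black — skip
        fetch→parse: parse is gray → back edge
Back edge closes the cycle parse → merge → notify → fetch → parse; its vertices are {fetch, merge, parse, notify}.

fetch, merge, parse, notify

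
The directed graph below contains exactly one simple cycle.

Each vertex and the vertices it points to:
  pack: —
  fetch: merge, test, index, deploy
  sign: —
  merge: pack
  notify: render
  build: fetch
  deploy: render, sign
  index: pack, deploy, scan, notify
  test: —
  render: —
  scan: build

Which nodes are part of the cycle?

DFS with gray/black marking from fetch:
fetch gray
  merge gray
    pack gray
    pack black
  merge black
  test gray
  test black
  index gray
    index→pack: pack black — skip
    deploy gray
      render gray
      render black
      sign gray
      sign black
    deploy black
    scan gray
      build gray
        build→fetch: fetch is gray → back edge
Back edge closes the cycle fetch → index → scan → build → fetch; its vertices are {scan, build, fetch, index}.

scan, build, fetch, index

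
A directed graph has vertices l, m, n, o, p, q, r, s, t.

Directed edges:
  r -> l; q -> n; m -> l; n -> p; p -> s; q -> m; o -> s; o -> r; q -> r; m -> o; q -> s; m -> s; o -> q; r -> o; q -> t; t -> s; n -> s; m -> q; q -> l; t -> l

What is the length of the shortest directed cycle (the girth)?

For each vertex v, BFS finds the shortest path from v back to v.
The shortest such closed walk is q → m → q, length 2.

2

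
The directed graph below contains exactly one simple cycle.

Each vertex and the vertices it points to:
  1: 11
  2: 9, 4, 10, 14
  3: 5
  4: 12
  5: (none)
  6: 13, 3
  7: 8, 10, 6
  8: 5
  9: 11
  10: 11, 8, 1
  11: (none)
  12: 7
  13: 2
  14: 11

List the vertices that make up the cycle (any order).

DFS with gray/black marking from 2:
2 gray
  9 gray
    11 gray
    11 black
  9 black
  4 gray
    12 gray
      7 gray
        8 gray
          5 gray
          5 black
        8 black
        10 gray
          10→11: 11 black — skip
          10→8: 8 black — skip
          1 gray
            1→11: 11 black — skip
          1 black
        10 black
        6 gray
          13 gray
            13→2: 2 is gray → back edge
Back edge closes the cycle 2 → 4 → 12 → 7 → 6 → 13 → 2; its vertices are {2, 4, 6, 7, 12, 13}.

2, 4, 6, 7, 12, 13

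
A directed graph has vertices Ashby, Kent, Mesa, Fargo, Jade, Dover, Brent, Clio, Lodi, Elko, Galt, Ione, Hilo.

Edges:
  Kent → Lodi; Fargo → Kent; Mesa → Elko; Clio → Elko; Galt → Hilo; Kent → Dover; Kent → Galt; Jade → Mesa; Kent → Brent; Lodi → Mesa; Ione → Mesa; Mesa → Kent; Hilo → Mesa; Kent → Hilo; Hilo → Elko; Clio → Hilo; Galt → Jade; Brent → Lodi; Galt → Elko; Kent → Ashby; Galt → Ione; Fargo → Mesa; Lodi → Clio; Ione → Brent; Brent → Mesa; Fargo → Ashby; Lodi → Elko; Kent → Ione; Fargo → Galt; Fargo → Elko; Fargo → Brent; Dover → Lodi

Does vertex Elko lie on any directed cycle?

Elko lies on a cycle iff there is a path from Elko back to itself.
Exploring from Elko, it never reaches itself; equivalently, its strongly connected component is a singleton.

No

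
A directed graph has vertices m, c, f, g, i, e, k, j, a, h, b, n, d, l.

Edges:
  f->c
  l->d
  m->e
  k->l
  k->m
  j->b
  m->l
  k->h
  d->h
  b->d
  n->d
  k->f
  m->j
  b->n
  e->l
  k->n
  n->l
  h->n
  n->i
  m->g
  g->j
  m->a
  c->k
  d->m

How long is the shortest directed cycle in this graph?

For each vertex v, BFS finds the shortest path from v back to v.
The shortest such closed walk is k → f → c → k, length 3.

3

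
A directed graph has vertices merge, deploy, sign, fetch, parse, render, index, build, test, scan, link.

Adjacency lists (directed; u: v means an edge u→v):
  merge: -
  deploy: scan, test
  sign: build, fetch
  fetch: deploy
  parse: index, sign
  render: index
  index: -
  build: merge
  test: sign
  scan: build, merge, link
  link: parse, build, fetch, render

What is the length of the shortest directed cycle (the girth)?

4

For each vertex v, BFS finds the shortest path from v back to v.
The shortest such closed walk is link → fetch → deploy → scan → link, length 4.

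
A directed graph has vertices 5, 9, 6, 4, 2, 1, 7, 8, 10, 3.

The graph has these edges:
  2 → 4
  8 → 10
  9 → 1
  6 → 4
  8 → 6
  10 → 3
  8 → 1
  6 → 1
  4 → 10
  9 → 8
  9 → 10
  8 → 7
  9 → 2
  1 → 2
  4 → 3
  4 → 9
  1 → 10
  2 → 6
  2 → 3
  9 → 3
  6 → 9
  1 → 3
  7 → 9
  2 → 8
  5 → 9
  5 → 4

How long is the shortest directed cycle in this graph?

3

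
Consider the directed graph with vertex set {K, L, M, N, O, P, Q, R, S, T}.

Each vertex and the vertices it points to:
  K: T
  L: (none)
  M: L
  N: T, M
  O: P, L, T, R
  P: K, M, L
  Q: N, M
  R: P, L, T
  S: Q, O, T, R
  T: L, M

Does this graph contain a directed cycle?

No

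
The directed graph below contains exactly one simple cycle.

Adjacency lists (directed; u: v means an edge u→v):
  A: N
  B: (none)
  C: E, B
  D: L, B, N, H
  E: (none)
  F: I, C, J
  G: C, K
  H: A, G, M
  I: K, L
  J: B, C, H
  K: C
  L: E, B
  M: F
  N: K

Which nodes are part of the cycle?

F, H, J, M

DFS with gray/black marking from H:
H gray
  A gray
    N gray
      K gray
        C gray
          E gray
          E black
          B gray
          B black
        C black
      K black
    N black
  A black
  G gray
    G→C: C black — skip
    G→K: K black — skip
  G black
  M gray
    F gray
      I gray
        I→K: K black — skip
        L gray
          L→E: E black — skip
          L→B: B black — skip
        L black
      I black
      F→C: C black — skip
      J gray
        J→B: B black — skip
        J→C: C black — skip
        J→H: H is gray → back edge
Back edge closes the cycle H → M → F → J → H; its vertices are {F, H, J, M}.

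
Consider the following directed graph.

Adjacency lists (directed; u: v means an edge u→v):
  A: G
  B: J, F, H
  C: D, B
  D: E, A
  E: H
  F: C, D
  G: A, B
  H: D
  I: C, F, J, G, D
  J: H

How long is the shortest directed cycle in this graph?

2

For each vertex v, BFS finds the shortest path from v back to v.
The shortest such closed walk is G → A → G, length 2.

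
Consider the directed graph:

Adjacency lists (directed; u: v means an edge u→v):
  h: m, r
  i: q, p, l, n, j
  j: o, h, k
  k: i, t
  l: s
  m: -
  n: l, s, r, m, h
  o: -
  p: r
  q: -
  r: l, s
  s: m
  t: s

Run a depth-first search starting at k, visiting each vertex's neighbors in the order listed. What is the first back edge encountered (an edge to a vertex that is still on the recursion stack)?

DFS from k (visiting each vertex's neighbors in the order listed); mark gray on enter, black on exit:
k gray
  i gray
    q gray
    q black
    p gray
      r gray
        l gray
          s gray
            m gray
            m black
          s black
        l black
        r→s: s black — skip
      r black
    p black
    i→l: l black — skip
    n gray
      n→l: l black — skip
      n→s: s black — skip
      n→r: r black — skip
      n→m: m black — skip
      h gray
        h→m: m black — skip
        h→r: r black — skip
      h black
    n black
    j gray
      o gray
      o black
      j→h: h black — skip
      j→k: k is gray → back edge
First back edge: j → k.

j→k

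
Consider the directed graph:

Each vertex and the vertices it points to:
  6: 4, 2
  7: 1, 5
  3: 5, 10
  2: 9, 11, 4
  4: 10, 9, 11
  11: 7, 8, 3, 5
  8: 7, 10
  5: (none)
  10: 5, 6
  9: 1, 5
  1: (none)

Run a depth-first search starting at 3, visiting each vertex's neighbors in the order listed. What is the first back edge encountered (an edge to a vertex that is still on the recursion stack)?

4->10

DFS from 3 (visiting each vertex's neighbors in the order listed); mark gray on enter, black on exit:
3 gray
  5 gray
  5 black
  10 gray
    10→5: 5 black — skip
    6 gray
      4 gray
        4→10: 10 is gray → back edge
First back edge: 4 → 10.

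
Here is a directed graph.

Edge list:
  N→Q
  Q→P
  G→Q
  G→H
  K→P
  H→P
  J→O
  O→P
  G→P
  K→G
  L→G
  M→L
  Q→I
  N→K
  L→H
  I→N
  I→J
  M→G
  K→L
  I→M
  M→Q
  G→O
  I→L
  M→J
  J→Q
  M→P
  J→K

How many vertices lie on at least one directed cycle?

8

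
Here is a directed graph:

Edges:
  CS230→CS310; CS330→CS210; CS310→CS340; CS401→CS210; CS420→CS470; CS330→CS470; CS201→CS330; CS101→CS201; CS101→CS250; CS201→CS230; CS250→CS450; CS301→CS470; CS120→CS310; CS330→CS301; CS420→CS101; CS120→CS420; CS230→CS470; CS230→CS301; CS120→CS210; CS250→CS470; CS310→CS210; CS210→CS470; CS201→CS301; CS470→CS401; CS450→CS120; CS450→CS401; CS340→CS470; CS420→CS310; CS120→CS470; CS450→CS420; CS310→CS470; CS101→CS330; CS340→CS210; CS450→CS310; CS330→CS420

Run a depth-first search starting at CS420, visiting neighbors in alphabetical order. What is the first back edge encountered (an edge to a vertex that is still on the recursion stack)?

CS210→CS470

DFS from CS420 (visiting neighbors in alphabetical order); mark gray on enter, black on exit:
CS420 gray
  CS101 gray
    CS201 gray
      CS230 gray
        CS301 gray
          CS470 gray
            CS401 gray
              CS210 gray
                CS210→CS470: CS470 is gray → back edge
First back edge: CS210 → CS470.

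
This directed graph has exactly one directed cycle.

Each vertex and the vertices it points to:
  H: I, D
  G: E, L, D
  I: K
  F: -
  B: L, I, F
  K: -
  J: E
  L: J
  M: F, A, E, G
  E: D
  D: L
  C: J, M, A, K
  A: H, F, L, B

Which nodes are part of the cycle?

DFS with gray/black marking from J:
J gray
  E gray
    D gray
      L gray
        L→J: J is gray → back edge
Back edge closes the cycle J → E → D → L → J; its vertices are {D, E, J, L}.

D, E, J, L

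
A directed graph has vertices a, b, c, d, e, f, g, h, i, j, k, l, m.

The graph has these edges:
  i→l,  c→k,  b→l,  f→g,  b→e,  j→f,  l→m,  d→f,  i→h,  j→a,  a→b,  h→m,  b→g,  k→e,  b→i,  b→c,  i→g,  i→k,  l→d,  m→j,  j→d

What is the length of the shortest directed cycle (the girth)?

For each vertex v, BFS finds the shortest path from v back to v.
The shortest such closed walk is l → m → j → a → b → l, length 5.

5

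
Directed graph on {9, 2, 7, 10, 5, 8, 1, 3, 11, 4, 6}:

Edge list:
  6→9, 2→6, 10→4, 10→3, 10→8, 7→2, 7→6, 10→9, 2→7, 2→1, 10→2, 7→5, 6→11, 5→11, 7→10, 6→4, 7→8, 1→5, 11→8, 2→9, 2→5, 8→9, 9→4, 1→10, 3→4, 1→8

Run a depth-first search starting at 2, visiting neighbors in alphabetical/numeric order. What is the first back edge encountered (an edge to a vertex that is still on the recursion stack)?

10→2

DFS from 2 (visiting neighbors in alphabetical/numeric order); mark gray on enter, black on exit:
2 gray
  1 gray
    5 gray
      11 gray
        8 gray
          9 gray
            4 gray
            4 black
          9 black
        8 black
      11 black
    5 black
    1→8: 8 black — skip
    10 gray
      10→2: 2 is gray → back edge
First back edge: 10 → 2.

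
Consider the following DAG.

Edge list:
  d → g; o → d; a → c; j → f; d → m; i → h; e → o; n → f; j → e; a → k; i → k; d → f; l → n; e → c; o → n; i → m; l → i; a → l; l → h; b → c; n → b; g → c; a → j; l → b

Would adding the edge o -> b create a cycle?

No

Adding o→b creates a cycle iff b can already reach o.
Explore from b: no path reaches o. The graph stays acyclic.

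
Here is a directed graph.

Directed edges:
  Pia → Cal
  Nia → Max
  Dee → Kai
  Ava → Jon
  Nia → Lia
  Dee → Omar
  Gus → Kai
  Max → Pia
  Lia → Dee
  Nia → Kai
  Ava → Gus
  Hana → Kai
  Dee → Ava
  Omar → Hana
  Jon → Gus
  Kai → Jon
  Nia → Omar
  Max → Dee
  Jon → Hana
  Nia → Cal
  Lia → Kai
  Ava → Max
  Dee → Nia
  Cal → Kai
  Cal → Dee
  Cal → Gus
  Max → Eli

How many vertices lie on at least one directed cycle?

11

A vertex is on a directed cycle iff it belongs to a strongly connected component of size ≥ 2 (or has a self-loop).
The vertices on cycles are {Ava, Cal, Dee, Gus, Jon, Kai, Lia, Max, Nia, Pia, Hana} — 11 in total.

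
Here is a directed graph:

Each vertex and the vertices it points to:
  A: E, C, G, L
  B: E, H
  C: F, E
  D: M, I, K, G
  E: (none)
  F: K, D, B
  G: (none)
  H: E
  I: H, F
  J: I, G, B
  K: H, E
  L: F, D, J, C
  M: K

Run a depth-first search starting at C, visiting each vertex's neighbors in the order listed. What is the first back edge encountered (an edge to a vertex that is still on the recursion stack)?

DFS from C (visiting each vertex's neighbors in the order listed); mark gray on enter, black on exit:
C gray
  F gray
    K gray
      H gray
        E gray
        E black
      H black
      K→E: E black — skip
    K black
    D gray
      M gray
        M→K: K black — skip
      M black
      I gray
        I→H: H black — skip
        I→F: F is gray → back edge
First back edge: I → F.

I->F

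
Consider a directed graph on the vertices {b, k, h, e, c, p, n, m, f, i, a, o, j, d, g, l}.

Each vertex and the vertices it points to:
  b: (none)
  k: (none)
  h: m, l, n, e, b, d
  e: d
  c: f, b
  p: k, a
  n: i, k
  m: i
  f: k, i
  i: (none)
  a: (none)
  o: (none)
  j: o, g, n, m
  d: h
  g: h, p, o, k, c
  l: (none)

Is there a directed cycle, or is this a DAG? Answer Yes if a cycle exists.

DFS with white/gray/black marking, starting from h:
h gray
  m gray
    i gray
    i black
  m black
  l gray
  l black
  n gray
    n→i: i black — skip
    k gray
    k black
  n black
  e gray
    d gray
      d→h: h is gray → back edge
Back edge found, so a cycle exists: h → e → d → h.

Yes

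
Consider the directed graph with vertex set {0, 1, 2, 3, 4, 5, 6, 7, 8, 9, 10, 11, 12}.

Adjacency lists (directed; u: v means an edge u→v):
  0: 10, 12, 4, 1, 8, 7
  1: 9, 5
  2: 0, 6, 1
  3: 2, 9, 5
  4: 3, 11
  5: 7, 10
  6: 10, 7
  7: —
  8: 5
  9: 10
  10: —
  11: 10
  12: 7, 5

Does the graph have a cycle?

DFS with white/gray/black marking, starting from 6:
6 gray
  10 gray
  10 black
  7 gray
  7 black
6 black
0 gray
  0→10: 10 black — skip
  12 gray
    12→7: 7 black — skip
    5 gray
      5→7: 7 black — skip
      5→10: 10 black — skip
    5 black
  12 black
  4 gray
    3 gray
      2 gray
        2→0: 0 is gray → back edge
Back edge found, so a cycle exists: 0 → 4 → 3 → 2 → 0.

Yes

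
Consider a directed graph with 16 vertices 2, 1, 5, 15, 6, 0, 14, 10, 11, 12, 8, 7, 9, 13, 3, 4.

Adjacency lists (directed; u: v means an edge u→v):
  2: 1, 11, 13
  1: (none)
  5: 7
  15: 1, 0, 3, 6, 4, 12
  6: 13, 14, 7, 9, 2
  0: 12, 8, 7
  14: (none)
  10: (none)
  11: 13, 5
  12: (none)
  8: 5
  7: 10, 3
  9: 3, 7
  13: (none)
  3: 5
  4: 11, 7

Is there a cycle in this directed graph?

DFS with white/gray/black marking, starting from 2:
2 gray
  1 gray
  1 black
  11 gray
    13 gray
    13 black
    5 gray
      7 gray
        10 gray
        10 black
        3 gray
          3→5: 5 is gray → back edge
Back edge found, so a cycle exists: 5 → 7 → 3 → 5.

Yes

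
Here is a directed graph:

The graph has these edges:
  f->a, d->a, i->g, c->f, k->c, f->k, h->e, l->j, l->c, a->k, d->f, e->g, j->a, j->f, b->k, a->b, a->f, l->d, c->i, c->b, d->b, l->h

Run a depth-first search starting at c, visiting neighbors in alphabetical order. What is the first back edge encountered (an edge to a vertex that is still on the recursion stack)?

DFS from c (visiting neighbors in alphabetical order); mark gray on enter, black on exit:
c gray
  b gray
    k gray
      k→c: c is gray → back edge
First back edge: k → c.

k→c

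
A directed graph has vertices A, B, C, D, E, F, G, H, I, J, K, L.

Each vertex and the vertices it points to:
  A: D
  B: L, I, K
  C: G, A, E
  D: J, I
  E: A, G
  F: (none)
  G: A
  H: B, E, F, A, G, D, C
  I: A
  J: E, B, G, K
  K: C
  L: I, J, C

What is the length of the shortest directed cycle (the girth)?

3

For each vertex v, BFS finds the shortest path from v back to v.
The shortest such closed walk is D → I → A → D, length 3.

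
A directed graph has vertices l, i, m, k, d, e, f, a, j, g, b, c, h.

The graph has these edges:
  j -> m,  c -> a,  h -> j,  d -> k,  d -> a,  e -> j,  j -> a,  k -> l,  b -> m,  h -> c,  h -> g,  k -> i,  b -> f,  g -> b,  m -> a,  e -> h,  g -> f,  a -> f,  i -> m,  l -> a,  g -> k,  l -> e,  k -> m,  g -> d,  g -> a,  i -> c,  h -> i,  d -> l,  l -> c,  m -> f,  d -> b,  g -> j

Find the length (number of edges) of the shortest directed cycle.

5

For each vertex v, BFS finds the shortest path from v back to v.
The shortest such closed walk is h → g → d → l → e → h, length 5.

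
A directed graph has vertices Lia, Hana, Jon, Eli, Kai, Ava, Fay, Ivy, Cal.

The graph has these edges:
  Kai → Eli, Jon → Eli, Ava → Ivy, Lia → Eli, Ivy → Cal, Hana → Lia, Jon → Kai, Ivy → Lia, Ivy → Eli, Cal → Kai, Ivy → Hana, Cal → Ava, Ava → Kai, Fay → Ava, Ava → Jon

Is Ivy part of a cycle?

Ivy is on a cycle iff Ivy can reach itself via ≥1 edge.
Ivy → Cal → Ava → Ivy — yes.

Yes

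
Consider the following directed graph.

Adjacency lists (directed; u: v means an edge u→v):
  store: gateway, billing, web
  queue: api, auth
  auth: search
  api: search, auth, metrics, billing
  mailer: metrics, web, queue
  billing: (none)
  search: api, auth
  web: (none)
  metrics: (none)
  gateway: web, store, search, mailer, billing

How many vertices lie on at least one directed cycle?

A vertex is on a directed cycle iff it belongs to a strongly connected component of size ≥ 2 (or has a self-loop).
The vertices on cycles are {api, auth, store, search, gateway} — 5 in total.

5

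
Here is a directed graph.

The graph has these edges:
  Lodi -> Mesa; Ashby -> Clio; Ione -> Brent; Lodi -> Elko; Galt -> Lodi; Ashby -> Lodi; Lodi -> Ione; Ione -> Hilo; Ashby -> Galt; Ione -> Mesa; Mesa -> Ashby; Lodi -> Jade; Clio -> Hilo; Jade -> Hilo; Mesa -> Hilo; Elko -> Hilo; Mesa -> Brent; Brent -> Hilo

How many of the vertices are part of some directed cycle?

A vertex is on a directed cycle iff it belongs to a strongly connected component of size ≥ 2 (or has a self-loop).
The vertices on cycles are {Galt, Ione, Lodi, Mesa, Ashby} — 5 in total.

5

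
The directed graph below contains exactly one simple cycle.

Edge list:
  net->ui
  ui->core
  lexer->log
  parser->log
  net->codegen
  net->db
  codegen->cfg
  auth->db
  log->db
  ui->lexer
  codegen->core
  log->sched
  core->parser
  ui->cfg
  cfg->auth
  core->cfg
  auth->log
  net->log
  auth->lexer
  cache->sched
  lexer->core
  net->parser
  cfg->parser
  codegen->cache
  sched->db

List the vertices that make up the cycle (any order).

DFS with gray/black marking from lexer:
lexer gray
  core gray
    parser gray
      log gray
        db gray
        db black
        sched gray
          sched→db: db black — skip
        sched black
      log black
    parser black
    cfg gray
      cfg→parser: parser black — skip
      auth gray
        auth→lexer: lexer is gray → back edge
Back edge closes the cycle lexer → core → cfg → auth → lexer; its vertices are {cfg, auth, core, lexer}.

cfg, auth, core, lexer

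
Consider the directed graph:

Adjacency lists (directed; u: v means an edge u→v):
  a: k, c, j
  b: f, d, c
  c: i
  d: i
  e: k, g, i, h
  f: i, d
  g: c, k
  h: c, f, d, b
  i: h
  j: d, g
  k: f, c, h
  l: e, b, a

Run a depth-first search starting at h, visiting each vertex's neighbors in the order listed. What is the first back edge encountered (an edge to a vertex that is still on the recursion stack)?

i→h

DFS from h (visiting each vertex's neighbors in the order listed); mark gray on enter, black on exit:
h gray
  c gray
    i gray
      i→h: h is gray → back edge
First back edge: i → h.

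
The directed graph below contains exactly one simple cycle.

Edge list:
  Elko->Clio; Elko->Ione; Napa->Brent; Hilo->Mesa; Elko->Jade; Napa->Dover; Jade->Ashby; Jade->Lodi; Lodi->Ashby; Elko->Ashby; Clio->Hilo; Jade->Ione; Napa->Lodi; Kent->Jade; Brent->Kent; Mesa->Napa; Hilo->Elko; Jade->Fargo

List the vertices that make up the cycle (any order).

DFS with gray/black marking from Hilo:
Hilo gray
  Elko gray
    Jade gray
      Ione gray
      Ione black
      Lodi gray
        Ashby gray
        Ashby black
      Lodi black
      Fargo gray
      Fargo black
      Jade→Ashby: Ashby black — skip
    Jade black
    Clio gray
      Clio→Hilo: Hilo is gray → back edge
Back edge closes the cycle Hilo → Elko → Clio → Hilo; its vertices are {Clio, Elko, Hilo}.

Clio, Elko, Hilo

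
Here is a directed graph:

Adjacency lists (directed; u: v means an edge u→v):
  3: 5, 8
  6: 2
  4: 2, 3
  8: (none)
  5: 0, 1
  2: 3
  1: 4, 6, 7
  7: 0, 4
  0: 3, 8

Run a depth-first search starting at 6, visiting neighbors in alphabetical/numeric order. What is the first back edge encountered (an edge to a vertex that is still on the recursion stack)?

DFS from 6 (visiting neighbors in alphabetical/numeric order); mark gray on enter, black on exit:
6 gray
  2 gray
    3 gray
      5 gray
        0 gray
          0→3: 3 is gray → back edge
First back edge: 0 → 3.

0->3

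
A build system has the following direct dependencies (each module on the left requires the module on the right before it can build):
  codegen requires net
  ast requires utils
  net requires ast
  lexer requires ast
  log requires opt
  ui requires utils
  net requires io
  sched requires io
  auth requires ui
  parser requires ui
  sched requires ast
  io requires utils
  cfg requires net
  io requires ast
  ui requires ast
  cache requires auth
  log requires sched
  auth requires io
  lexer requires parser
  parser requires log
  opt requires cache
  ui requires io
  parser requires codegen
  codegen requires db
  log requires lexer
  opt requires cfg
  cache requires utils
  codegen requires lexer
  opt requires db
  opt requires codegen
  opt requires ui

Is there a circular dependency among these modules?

Yes

DFS with white/gray/black marking, starting from ui:
ui gray
  ast gray
    utils gray
    utils black
  ast black
  ui→utils: utils black — skip
  io gray
    io→utils: utils black — skip
    io→ast: ast black — skip
  io black
ui black
log gray
  lexer gray
    parser gray
      codegen gray
        net gray
          net→io: io black — skip
          net→ast: ast black — skip
        net black
        codegen→lexer: lexer is gray → back edge
Back edge found, so a cycle exists: lexer → parser → codegen → lexer.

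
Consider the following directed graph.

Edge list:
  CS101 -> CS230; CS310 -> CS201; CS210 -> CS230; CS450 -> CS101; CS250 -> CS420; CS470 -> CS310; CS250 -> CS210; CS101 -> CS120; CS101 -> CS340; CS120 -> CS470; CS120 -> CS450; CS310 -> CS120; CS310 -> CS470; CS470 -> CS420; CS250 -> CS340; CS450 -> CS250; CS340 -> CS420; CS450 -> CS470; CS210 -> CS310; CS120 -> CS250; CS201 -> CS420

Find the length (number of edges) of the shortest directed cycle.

For each vertex v, BFS finds the shortest path from v back to v.
The shortest such closed walk is CS310 → CS470 → CS310, length 2.

2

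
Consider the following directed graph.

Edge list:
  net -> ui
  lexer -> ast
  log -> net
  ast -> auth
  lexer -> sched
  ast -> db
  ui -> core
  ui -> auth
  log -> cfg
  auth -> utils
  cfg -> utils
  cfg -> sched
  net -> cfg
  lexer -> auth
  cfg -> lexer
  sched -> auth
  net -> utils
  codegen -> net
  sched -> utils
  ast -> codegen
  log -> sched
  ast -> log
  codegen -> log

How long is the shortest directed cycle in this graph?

4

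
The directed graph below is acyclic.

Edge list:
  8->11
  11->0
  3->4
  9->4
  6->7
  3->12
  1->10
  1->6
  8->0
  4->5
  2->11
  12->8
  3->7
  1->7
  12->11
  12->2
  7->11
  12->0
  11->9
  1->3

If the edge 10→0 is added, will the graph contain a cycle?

Adding 10→0 creates a cycle iff 0 can already reach 10.
Explore from 0: no path reaches 10. The graph stays acyclic.

No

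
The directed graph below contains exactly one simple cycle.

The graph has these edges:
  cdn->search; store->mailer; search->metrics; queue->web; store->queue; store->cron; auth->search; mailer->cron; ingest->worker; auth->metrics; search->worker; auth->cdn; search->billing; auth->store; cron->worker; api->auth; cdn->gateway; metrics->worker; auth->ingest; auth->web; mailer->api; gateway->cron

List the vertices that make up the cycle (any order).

api, auth, store, mailer

DFS with gray/black marking from api:
api gray
  auth gray
    metrics gray
      worker gray
      worker black
    metrics black
    ingest gray
      ingest→worker: worker black — skip
    ingest black
    web gray
    web black
    cdn gray
      gateway gray
        cron gray
          cron→worker: worker black — skip
        cron black
      gateway black
      search gray
        billing gray
        billing black
        search→metrics: metrics black — skip
        search→worker: worker black — skip
      search black
    cdn black
    auth→search: search black — skip
    store gray
      queue gray
        queue→web: web black — skip
      queue black
      mailer gray
        mailer→cron: cron black — skip
        mailer→api: api is gray → back edge
Back edge closes the cycle api → auth → store → mailer → api; its vertices are {api, auth, store, mailer}.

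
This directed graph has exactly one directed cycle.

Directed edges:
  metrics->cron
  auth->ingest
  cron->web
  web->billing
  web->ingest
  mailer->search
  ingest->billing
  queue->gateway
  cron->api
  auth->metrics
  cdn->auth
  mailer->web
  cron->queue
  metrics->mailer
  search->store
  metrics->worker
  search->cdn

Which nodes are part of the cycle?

DFS with gray/black marking from auth:
auth gray
  ingest gray
    billing gray
    billing black
  ingest black
  metrics gray
    cron gray
      web gray
        web→billing: billing black — skip
        web→ingest: ingest black — skip
      web black
      api gray
      api black
      queue gray
        gateway gray
        gateway black
      queue black
    cron black
    worker gray
    worker black
    mailer gray
      mailer→web: web black — skip
      search gray
        store gray
        store black
        cdn gray
          cdn→auth: auth is gray → back edge
Back edge closes the cycle auth → metrics → mailer → search → cdn → auth; its vertices are {cdn, auth, mailer, search, metrics}.

cdn, auth, mailer, search, metrics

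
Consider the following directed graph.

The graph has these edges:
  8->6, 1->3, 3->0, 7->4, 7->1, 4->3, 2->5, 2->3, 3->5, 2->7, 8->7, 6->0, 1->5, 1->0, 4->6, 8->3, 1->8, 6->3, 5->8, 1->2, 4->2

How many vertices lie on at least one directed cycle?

8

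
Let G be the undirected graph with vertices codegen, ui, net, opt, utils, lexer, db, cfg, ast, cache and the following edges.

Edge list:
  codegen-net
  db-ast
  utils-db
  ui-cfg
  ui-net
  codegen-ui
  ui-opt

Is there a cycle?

DFS, tracking each vertex's parent; an edge to a visited non-parent vertex closes a cycle.
Start from ui:
visit ui (parent –)
  visit codegen (parent ui)
    codegen–ui: parent, skip
    visit net (parent codegen)
      net–codegen: parent, skip
      net–ui: ui visited and ≠ parent → cycle
Cycle: ui – codegen – net – ui.

Yes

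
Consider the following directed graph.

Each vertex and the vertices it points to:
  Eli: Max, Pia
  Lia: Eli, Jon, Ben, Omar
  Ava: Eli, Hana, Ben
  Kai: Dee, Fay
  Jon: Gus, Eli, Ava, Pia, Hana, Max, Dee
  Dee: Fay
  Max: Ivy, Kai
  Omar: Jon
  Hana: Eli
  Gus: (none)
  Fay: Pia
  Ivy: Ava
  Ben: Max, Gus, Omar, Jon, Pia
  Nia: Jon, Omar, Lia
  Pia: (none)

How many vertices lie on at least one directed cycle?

8

A vertex is on a directed cycle iff it belongs to a strongly connected component of size ≥ 2 (or has a self-loop).
The vertices on cycles are {Ava, Ben, Eli, Ivy, Jon, Max, Hana, Omar} — 8 in total.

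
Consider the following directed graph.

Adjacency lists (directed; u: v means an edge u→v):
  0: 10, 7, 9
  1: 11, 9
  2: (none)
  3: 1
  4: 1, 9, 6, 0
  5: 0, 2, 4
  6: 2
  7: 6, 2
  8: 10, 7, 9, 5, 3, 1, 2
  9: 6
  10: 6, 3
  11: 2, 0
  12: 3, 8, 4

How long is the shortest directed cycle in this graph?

5

For each vertex v, BFS finds the shortest path from v back to v.
The shortest such closed walk is 0 → 10 → 3 → 1 → 11 → 0, length 5.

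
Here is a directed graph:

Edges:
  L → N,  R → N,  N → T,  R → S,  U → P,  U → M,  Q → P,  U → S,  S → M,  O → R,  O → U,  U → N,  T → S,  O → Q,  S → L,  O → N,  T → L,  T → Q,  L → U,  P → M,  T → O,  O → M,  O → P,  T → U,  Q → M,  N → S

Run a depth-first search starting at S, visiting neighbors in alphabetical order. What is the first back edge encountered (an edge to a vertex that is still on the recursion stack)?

N->S

DFS from S (visiting neighbors in alphabetical order); mark gray on enter, black on exit:
S gray
  L gray
    N gray
      N→S: S is gray → back edge
First back edge: N → S.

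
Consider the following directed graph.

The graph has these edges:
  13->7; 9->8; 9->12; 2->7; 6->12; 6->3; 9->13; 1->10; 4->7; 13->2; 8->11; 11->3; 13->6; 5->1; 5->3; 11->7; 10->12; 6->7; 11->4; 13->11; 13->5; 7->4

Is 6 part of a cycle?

No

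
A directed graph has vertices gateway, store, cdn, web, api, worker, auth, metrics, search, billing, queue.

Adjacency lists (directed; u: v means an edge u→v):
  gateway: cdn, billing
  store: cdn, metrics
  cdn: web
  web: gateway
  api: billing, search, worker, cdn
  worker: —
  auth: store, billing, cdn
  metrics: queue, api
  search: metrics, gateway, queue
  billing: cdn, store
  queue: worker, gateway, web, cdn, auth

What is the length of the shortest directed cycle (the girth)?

3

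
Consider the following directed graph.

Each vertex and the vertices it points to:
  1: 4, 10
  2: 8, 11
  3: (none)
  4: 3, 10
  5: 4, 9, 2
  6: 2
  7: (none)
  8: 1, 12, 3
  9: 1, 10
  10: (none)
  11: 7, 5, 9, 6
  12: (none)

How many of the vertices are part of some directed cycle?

4

A vertex is on a directed cycle iff it belongs to a strongly connected component of size ≥ 2 (or has a self-loop).
The vertices on cycles are {2, 5, 6, 11} — 4 in total.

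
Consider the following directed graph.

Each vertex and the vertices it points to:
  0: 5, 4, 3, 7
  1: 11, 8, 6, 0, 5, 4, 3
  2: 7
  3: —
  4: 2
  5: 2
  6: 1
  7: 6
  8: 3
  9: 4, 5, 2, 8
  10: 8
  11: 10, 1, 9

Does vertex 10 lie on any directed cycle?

10 lies on a cycle iff there is a path from 10 back to itself.
Exploring from 10, it never reaches itself; equivalently, its strongly connected component is a singleton.

No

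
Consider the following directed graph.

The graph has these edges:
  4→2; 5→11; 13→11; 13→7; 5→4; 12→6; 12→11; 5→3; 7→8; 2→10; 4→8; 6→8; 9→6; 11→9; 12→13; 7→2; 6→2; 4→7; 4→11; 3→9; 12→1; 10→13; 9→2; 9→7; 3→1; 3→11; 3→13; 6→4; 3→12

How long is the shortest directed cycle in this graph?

4

For each vertex v, BFS finds the shortest path from v back to v.
The shortest such closed walk is 9 → 6 → 4 → 11 → 9, length 4.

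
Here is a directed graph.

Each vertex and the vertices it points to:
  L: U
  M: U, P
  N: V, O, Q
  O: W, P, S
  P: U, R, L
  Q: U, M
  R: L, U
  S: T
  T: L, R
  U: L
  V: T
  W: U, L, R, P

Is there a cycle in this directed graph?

DFS with white/gray/black marking, starting from W:
W gray
  U gray
    L gray
      L→U: U is gray → back edge
Back edge found, so a cycle exists: U → L → U.

Yes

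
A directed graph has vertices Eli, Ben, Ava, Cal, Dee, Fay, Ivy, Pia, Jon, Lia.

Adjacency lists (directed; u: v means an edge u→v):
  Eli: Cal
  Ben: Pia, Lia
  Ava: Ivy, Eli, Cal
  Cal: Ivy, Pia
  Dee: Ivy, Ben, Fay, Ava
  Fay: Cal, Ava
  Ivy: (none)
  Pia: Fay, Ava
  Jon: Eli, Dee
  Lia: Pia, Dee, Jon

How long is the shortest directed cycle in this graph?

For each vertex v, BFS finds the shortest path from v back to v.
The shortest such closed walk is Lia → Dee → Ben → Lia, length 3.

3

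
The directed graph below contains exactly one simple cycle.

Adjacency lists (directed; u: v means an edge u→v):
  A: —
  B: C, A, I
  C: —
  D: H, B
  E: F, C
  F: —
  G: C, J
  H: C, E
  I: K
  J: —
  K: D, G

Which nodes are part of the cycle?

B, D, I, K

DFS with gray/black marking from K:
K gray
  D gray
    H gray
      C gray
      C black
      E gray
        F gray
        F black
        E→C: C black — skip
      E black
    H black
    B gray
      B→C: C black — skip
      A gray
      A black
      I gray
        I→K: K is gray → back edge
Back edge closes the cycle K → D → B → I → K; its vertices are {B, D, I, K}.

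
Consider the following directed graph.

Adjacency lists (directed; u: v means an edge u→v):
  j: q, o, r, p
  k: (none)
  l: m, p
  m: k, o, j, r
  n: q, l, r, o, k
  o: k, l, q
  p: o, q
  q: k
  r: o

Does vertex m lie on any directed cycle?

Yes

m is on a cycle iff m can reach itself via ≥1 edge.
m → o → l → m — yes.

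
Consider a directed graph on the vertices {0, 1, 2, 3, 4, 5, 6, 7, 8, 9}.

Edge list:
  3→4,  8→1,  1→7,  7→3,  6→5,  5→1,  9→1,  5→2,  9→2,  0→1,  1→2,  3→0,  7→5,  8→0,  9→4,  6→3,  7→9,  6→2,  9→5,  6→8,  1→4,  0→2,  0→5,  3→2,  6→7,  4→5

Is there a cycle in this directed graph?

DFS with white/gray/black marking, starting from 3:
3 gray
  4 gray
    5 gray
      1 gray
        2 gray
        2 black
        7 gray
          7→3: 3 is gray → back edge
Back edge found, so a cycle exists: 3 → 4 → 5 → 1 → 7 → 3.

Yes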